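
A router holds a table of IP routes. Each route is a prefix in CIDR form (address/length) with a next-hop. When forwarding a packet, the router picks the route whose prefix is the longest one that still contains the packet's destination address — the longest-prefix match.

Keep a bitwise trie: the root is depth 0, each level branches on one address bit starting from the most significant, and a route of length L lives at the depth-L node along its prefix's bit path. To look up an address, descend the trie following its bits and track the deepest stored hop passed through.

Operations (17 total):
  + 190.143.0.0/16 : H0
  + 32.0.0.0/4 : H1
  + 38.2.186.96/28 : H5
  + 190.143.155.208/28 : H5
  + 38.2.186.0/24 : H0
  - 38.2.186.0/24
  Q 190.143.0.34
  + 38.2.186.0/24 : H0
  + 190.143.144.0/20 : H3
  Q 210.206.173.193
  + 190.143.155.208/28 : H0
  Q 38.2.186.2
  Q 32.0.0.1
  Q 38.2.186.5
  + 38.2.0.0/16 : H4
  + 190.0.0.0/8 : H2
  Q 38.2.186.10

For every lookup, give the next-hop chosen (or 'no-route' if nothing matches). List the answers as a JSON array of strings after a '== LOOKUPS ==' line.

Apply in order:
  add 190.143.0.0/16 -> H0 at depth 16
  add 32.0.0.0/4 -> H1 at depth 4
  add 38.2.186.96/28 -> H5 at depth 28
  add 190.143.155.208/28 -> H5 at depth 28
  add 38.2.186.0/24 -> H0 at depth 24
  del 38.2.186.0/24 (clear depth 24)
  Q 190.143.0.34: descend 1011111010001111 ; hops seen [H0] ; pick H0
  add 38.2.186.0/24 -> H0 at depth 24
  add 190.143.144.0/20 -> H3 at depth 20
  Q 210.206.173.193: descend 1 ; hops seen [∅] ; pick no-route
  add 190.143.155.208/28 -> H0 at depth 28
  Q 38.2.186.2: descend 0010011000000010101110100 ; hops seen [H1,H0] ; pick H0
  Q 32.0.0.1: descend 00100 ; hops seen [H1] ; pick H1
  Q 38.2.186.5: descend 0010011000000010101110100 ; hops seen [H1,H0] ; pick H0
  add 38.2.0.0/16 -> H4 at depth 16
  add 190.0.0.0/8 -> H2 at depth 8
  Q 38.2.186.10: descend 0010011000000010101110100 ; hops seen [H1,H4,H0] ; pick H0

== LOOKUPS ==
["H0","no-route","H0","H1","H0","H0"]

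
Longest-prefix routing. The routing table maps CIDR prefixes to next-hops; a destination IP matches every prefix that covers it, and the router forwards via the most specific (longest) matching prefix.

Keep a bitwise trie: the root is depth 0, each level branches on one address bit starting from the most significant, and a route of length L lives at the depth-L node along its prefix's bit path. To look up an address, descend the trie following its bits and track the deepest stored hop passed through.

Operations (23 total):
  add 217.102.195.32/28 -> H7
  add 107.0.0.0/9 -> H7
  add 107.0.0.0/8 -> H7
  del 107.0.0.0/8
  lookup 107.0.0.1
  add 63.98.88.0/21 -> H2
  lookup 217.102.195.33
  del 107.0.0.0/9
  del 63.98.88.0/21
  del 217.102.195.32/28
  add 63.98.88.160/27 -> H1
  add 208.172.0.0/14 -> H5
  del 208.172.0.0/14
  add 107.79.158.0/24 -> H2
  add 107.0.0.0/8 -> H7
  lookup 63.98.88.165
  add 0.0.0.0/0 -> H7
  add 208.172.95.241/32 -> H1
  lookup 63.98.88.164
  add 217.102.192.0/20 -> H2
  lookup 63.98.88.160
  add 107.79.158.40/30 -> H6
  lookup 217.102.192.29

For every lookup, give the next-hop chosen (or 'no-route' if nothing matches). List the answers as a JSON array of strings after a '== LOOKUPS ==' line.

Process each operation:
  add 217.102.195.32/28 -> H7 at depth 28
  add 107.0.0.0/9 -> H7 at depth 9
  add 107.0.0.0/8 -> H7 at depth 8
  del 107.0.0.0/8 (clear depth 8)
  lookup 107.0.0.1: bits 011010110 walk d0:-→d1:-→d2:-→d3:-→d4:-→d5:-→d6:-→d7:-→d8:-→d9:H7 -> H7
  add 63.98.88.0/21 -> H2 at depth 21
  lookup 217.102.195.33: bits 1101100101100110110000110010 walk d0:-→d1:-→d2:-→d3:-→d4:-→d5:-→d6:-→d7:-→d8:-→d9:-→d10:-→d11:-→d12:-→d13:-→d14:-→d15:-→d16:-→d17:-→d18:-→d19:-→d20:-→d21:-→d22:-→d23:-→d24:-→d25:-→d26:-→d27:-→d28:H7 -> H7
  del 107.0.0.0/9 (clear depth 9)
  del 63.98.88.0/21 (clear depth 21)
  del 217.102.195.32/28 (clear depth 28)
  add 63.98.88.160/27 -> H1 at depth 27
  add 208.172.0.0/14 -> H5 at depth 14
  del 208.172.0.0/14 (clear depth 14)
  add 107.79.158.0/24 -> H2 at depth 24
  add 107.0.0.0/8 -> H7 at depth 8
  lookup 63.98.88.165: bits 001111110110001001011000101 walk d0:-→d1:-→d2:-→d3:-→d4:-→d5:-→d6:-→d7:-→d8:-→d9:-→d10:-→d11:-→d12:-→d13:-→d14:-→d15:-→d16:-→d17:-→d18:-→d19:-→d20:-→d21:-→d22:-→d23:-→d24:-→d25:-→d26:-→d27:H1 -> H1
  add 0.0.0.0/0 -> H7 at depth 0
  add 208.172.95.241/32 -> H1 at depth 32
  lookup 63.98.88.164: bits 001111110110001001011000101 walk d0:H7→d1:-→d2:-→d3:-→d4:-→d5:-→d6:-→d7:-→d8:-→d9:-→d10:-→d11:-→d12:-→d13:-→d14:-→d15:-→d16:-→d17:-→d18:-→d19:-→d20:-→d21:-→d22:-→d23:-→d24:-→d25:-→d26:-→d27:H1 -> H1
  add 217.102.192.0/20 -> H2 at depth 20
  lookup 63.98.88.160: bits 001111110110001001011000101 walk d0:H7→d1:-→d2:-→d3:-→d4:-→d5:-→d6:-→d7:-→d8:-→d9:-→d10:-→d11:-→d12:-→d13:-→d14:-→d15:-→d16:-→d17:-→d18:-→d19:-→d20:-→d21:-→d22:-→d23:-→d24:-→d25:-→d26:-→d27:H1 -> H1
  add 107.79.158.40/30 -> H6 at depth 30
  lookup 217.102.192.29: bits 1101100101100110110000 walk d0:H7→d1:-→d2:-→d3:-→d4:-→d5:-→d6:-→d7:-→d8:-→d9:-→d10:-→d11:-→d12:-→d13:-→d14:-→d15:-→d16:-→d17:-→d18:-→d19:-→d20:H2→d21:-→d22:- -> H2

== LOOKUPS ==
["H7","H7","H1","H1","H1","H2"]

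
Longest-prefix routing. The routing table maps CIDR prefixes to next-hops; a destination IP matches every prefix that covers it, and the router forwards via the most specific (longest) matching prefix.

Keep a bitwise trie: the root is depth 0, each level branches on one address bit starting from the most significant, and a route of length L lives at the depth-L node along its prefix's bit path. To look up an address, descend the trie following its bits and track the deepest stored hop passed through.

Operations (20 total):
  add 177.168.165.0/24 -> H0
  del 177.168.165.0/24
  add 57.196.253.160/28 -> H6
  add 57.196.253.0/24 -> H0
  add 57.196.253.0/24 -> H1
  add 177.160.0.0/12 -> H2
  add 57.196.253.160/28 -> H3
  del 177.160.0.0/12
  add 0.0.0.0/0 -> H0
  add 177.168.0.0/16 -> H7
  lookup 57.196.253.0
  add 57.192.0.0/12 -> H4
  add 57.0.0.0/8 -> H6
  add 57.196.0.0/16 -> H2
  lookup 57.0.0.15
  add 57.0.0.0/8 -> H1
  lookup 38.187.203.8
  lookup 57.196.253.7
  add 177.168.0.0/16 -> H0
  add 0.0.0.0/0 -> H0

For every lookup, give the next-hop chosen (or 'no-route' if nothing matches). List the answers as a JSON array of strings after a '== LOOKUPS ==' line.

Trace:
  + 177.168.165.0/24 (H0) depth=24
  del 177.168.165.0/24 (clear depth 24)
  + 57.196.253.160/28 (H6) depth=28
  + 57.196.253.0/24 (H0) depth=24
  + 57.196.253.0/24 (H1) depth=24
  + 177.160.0.0/12 (H2) depth=12
  + 57.196.253.160/28 (H3) depth=28
  del 177.160.0.0/12 (clear depth 12)
  + 0.0.0.0/0 (H0) depth=0
  + 177.168.0.0/16 (H7) depth=16
  Q 57.196.253.0: descend 001110011100010011111101 ; hops seen [H0,H1] ; pick H1
  + 57.192.0.0/12 (H4) depth=12
  + 57.0.0.0/8 (H6) depth=8
  + 57.196.0.0/16 (H2) depth=16
  Q 57.0.0.15: descend 00111001 ; hops seen [H0,H6] ; pick H6
  + 57.0.0.0/8 (H1) depth=8
  Q 38.187.203.8: descend 001 ; hops seen [H0] ; pick H0
  Q 57.196.253.7: descend 001110011100010011111101 ; hops seen [H0,H1,H4,H2,H1] ; pick H1
  + 177.168.0.0/16 (H0) depth=16
  + 0.0.0.0/0 (H0) depth=0

== LOOKUPS ==
["H1","H6","H0","H1"]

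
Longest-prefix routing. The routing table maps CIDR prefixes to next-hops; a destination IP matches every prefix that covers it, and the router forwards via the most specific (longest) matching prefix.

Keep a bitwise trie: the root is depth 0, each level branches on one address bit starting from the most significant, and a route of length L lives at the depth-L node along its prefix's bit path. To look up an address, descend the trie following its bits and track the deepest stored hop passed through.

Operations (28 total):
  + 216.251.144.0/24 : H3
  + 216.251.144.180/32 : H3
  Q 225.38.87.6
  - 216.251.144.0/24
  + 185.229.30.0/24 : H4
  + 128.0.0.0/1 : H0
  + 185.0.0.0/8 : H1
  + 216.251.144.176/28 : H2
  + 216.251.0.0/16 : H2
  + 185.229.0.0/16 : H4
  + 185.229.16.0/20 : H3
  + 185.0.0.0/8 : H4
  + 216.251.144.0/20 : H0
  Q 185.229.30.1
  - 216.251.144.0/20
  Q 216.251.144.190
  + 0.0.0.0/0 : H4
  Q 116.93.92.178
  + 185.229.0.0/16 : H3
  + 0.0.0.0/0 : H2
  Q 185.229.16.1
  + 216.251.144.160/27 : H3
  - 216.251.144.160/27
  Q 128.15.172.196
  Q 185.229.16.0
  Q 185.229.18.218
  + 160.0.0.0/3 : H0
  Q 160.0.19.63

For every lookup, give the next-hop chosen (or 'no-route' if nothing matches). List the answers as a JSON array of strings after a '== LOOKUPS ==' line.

Process each operation:
  + 216.251.144.0/24 (H3) depth=24
  + 216.251.144.180/32 (H3) depth=32
  Q 225.38.87.6: descend 11 ; hops seen [∅] ; pick no-route
  - 216.251.144.0/24 clear@24
  + 185.229.30.0/24 (H4) depth=24
  + 128.0.0.0/1 (H0) depth=1
  + 185.0.0.0/8 (H1) depth=8
  + 216.251.144.176/28 (H2) depth=28
  + 216.251.0.0/16 (H2) depth=16
  + 185.229.0.0/16 (H4) depth=16
  + 185.229.16.0/20 (H3) depth=20
  + 185.0.0.0/8 (H4) depth=8
  + 216.251.144.0/20 (H0) depth=20
  Q 185.229.30.1: descend 101110011110010100011110 ; hops seen [H0,H4,H4,H3,H4] ; pick H4
  - 216.251.144.0/20 clear@20
  Q 216.251.144.190: descend 1101100011111011100100001011 ; hops seen [H0,H2,H2] ; pick H2
  + 0.0.0.0/0 (H4) depth=0
  Q 116.93.92.178: descend ε ; hops seen [H4] ; pick H4
  + 185.229.0.0/16 (H3) depth=16
  + 0.0.0.0/0 (H2) depth=0
  Q 185.229.16.1: descend 10111001111001010001 ; hops seen [H2,H0,H4,H3,H3] ; pick H3
  + 216.251.144.160/27 (H3) depth=27
  - 216.251.144.160/27 clear@27
  Q 128.15.172.196: descend 10 ; hops seen [H2,H0] ; pick H0
  Q 185.229.16.0: descend 10111001111001010001 ; hops seen [H2,H0,H4,H3,H3] ; pick H3
  Q 185.229.18.218: descend 10111001111001010001 ; hops seen [H2,H0,H4,H3,H3] ; pick H3
  + 160.0.0.0/3 (H0) depth=3
  Q 160.0.19.63: descend 101 ; hops seen [H2,H0,H0] ; pick H0

== LOOKUPS ==
["no-route","H4","H2","H4","H3","H0","H3","H3","H0"]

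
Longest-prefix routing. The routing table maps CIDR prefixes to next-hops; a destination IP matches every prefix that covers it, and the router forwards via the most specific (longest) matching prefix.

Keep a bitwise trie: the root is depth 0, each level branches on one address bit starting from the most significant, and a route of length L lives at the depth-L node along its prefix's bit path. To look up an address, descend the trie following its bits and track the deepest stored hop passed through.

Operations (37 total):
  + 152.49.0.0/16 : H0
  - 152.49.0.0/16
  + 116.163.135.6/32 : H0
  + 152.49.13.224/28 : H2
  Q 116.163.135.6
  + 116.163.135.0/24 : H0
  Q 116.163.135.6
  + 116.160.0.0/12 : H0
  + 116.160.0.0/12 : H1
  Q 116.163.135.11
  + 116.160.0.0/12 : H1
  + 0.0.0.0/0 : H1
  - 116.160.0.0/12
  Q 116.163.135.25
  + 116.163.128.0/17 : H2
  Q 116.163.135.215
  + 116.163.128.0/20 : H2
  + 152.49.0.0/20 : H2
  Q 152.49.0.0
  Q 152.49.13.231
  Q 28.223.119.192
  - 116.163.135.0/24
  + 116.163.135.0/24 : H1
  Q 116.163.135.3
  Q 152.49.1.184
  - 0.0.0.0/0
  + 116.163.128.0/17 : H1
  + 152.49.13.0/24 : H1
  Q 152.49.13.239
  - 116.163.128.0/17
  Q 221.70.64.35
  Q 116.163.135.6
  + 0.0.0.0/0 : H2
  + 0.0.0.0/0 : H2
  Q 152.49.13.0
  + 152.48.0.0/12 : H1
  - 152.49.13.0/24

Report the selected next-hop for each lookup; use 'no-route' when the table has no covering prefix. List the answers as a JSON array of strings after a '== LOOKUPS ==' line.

Trace:
  add 152.49.0.0/16 -> H0 at depth 16
  - 152.49.0.0/16 clear@16
  add 116.163.135.6/32 -> H0 at depth 32
  add 152.49.13.224/28 -> H2 at depth 28
  Q 116.163.135.6: descend 01110100101000111000011100000110 ; hops seen [H0] ; pick H0
  add 116.163.135.0/24 -> H0 at depth 24
  Q 116.163.135.6: descend 01110100101000111000011100000110 ; hops seen [H0,H0] ; pick H0
  add 116.160.0.0/12 -> H0 at depth 12
  add 116.160.0.0/12 -> H1 at depth 12
  Q 116.163.135.11: descend 0111010010100011100001110000 ; hops seen [H1,H0] ; pick H0
  add 116.160.0.0/12 -> H1 at depth 12
  add 0.0.0.0/0 -> H1 at depth 0
  - 116.160.0.0/12 clear@12
  Q 116.163.135.25: descend 011101001010001110000111000 ; hops seen [H1,H0] ; pick H0
  add 116.163.128.0/17 -> H2 at depth 17
  Q 116.163.135.215: descend 011101001010001110000111 ; hops seen [H1,H2,H0] ; pick H0
  add 116.163.128.0/20 -> H2 at depth 20
  add 152.49.0.0/20 -> H2 at depth 20
  Q 152.49.0.0: descend 10011000001100010000 ; hops seen [H1,H2] ; pick H2
  Q 152.49.13.231: descend 1001100000110001000011011110 ; hops seen [H1,H2,H2] ; pick H2
  Q 28.223.119.192: descend 0 ; hops seen [H1] ; pick H1
  - 116.163.135.0/24 clear@24
  add 116.163.135.0/24 -> H1 at depth 24
  Q 116.163.135.3: descend 01110100101000111000011100000 ; hops seen [H1,H2,H2,H1] ; pick H1
  Q 152.49.1.184: descend 10011000001100010000 ; hops seen [H1,H2] ; pick H2
  - 0.0.0.0/0 clear@0
  add 116.163.128.0/17 -> H1 at depth 17
  add 152.49.13.0/24 -> H1 at depth 24
  Q 152.49.13.239: descend 1001100000110001000011011110 ; hops seen [H2,H1,H2] ; pick H2
  - 116.163.128.0/17 clear@17
  Q 221.70.64.35: descend 1 ; hops seen [∅] ; pick no-route
  Q 116.163.135.6: descend 01110100101000111000011100000110 ; hops seen [H2,H1,H0] ; pick H0
  add 0.0.0.0/0 -> H2 at depth 0
  add 0.0.0.0/0 -> H2 at depth 0
  Q 152.49.13.0: descend 100110000011000100001101 ; hops seen [H2,H2,H1] ; pick H1
  add 152.48.0.0/12 -> H1 at depth 12
  - 152.49.13.0/24 clear@24

== LOOKUPS ==
["H0","H0","H0","H0","H0","H2","H2","H1","H1","H2","H2","no-route","H0","H1"]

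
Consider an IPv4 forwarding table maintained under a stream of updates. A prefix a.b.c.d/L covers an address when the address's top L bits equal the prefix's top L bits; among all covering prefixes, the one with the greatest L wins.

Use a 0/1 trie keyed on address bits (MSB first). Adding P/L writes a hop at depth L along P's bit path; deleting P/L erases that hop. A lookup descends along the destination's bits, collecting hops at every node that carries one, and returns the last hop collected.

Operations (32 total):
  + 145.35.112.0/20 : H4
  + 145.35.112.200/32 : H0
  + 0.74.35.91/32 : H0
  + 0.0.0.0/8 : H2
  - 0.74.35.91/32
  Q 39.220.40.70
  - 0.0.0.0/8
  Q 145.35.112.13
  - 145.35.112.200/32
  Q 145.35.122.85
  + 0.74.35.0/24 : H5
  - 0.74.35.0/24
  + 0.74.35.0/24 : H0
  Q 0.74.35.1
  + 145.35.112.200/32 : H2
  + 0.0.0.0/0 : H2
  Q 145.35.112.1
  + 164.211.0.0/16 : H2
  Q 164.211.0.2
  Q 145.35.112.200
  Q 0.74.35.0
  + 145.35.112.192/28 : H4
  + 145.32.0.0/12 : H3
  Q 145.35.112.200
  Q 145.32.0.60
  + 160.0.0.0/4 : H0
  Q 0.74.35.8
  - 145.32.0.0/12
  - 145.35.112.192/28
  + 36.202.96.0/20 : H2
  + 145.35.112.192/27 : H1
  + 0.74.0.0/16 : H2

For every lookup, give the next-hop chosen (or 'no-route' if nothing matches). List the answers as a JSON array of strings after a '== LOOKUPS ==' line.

Trace:
  + 145.35.112.0/20 (H4) depth=20
  + 145.35.112.200/32 (H0) depth=32
  + 0.74.35.91/32 (H0) depth=32
  + 0.0.0.0/8 (H2) depth=8
  - 0.74.35.91/32 clear@32
  Q 39.220.40.70: descend 00 ; hops seen [∅] ; pick no-route
  - 0.0.0.0/8 clear@8
  Q 145.35.112.13: descend 100100010010001101110000 ; hops seen [H4] ; pick H4
  - 145.35.112.200/32 clear@32
  Q 145.35.122.85: descend 10010001001000110111 ; hops seen [H4] ; pick H4
  + 0.74.35.0/24 (H5) depth=24
  - 0.74.35.0/24 clear@24
  + 0.74.35.0/24 (H0) depth=24
  Q 0.74.35.1: descend 0000000001001010001000110 ; hops seen [H0] ; pick H0
  + 145.35.112.200/32 (H2) depth=32
  + 0.0.0.0/0 (H2) depth=0
  Q 145.35.112.1: descend 100100010010001101110000 ; hops seen [H2,H4] ; pick H4
  + 164.211.0.0/16 (H2) depth=16
  Q 164.211.0.2: descend 1010010011010011 ; hops seen [H2,H2] ; pick H2
  Q 145.35.112.200: descend 10010001001000110111000011001000 ; hops seen [H2,H4,H2] ; pick H2
  Q 0.74.35.0: descend 0000000001001010001000110 ; hops seen [H2,H0] ; pick H0
  + 145.35.112.192/28 (H4) depth=28
  + 145.32.0.0/12 (H3) depth=12
  Q 145.35.112.200: descend 10010001001000110111000011001000 ; hops seen [H2,H3,H4,H4,H2] ; pick H2
  Q 145.32.0.60: descend 10010001001000 ; hops seen [H2,H3] ; pick H3
  + 160.0.0.0/4 (H0) depth=4
  Q 0.74.35.8: descend 0000000001001010001000110 ; hops seen [H2,H0] ; pick H0
  - 145.32.0.0/12 clear@12
  - 145.35.112.192/28 clear@28
  + 36.202.96.0/20 (H2) depth=20
  + 145.35.112.192/27 (H1) depth=27
  + 0.74.0.0/16 (H2) depth=16

== LOOKUPS ==
["no-route","H4","H4","H0","H4","H2","H2","H0","H2","H3","H0"]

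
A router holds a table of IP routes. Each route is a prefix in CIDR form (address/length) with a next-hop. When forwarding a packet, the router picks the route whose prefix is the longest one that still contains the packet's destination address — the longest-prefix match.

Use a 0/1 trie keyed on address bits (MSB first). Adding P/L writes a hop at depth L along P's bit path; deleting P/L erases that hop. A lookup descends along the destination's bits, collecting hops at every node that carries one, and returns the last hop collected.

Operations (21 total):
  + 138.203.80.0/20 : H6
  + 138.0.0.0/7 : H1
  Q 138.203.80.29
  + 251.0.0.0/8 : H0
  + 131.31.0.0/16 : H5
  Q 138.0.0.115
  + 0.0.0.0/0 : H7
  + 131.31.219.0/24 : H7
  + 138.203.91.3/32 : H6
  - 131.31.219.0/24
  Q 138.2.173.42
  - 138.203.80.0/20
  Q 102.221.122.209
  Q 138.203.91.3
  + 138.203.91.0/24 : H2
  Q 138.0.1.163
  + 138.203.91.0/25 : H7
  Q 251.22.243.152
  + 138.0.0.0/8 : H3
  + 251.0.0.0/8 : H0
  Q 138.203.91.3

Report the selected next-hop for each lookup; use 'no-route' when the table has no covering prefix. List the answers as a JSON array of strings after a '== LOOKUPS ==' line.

Trace:
  + 138.203.80.0/20 (H6) depth=20
  + 138.0.0.0/7 (H1) depth=7
  ? 138.203.80.29  path d0:-→d1:-→d2:-→d3:-→d4:-→d5:-→d6:-→d7:H1→d8:-→d9:-→d10:-→d11:-→d12:-→d13:-→d14:-→d15:-→d16:-→d17:-→d18:-→d19:-→d20:H6  best=H6
  + 251.0.0.0/8 (H0) depth=8
  + 131.31.0.0/16 (H5) depth=16
  ? 138.0.0.115  path d0:-→d1:-→d2:-→d3:-→d4:-→d5:-→d6:-→d7:H1→d8:-  best=H1
  + 0.0.0.0/0 (H7) depth=0
  + 131.31.219.0/24 (H7) depth=24
  + 138.203.91.3/32 (H6) depth=32
  - 131.31.219.0/24 clear@24
  ? 138.2.173.42  path d0:H7→d1:-→d2:-→d3:-→d4:-→d5:-→d6:-→d7:H1→d8:-  best=H1
  - 138.203.80.0/20 clear@20
  ? 102.221.122.209  path d0:H7  best=H7
  ? 138.203.91.3  path d0:H7→d1:-→d2:-→d3:-→d4:-→d5:-→d6:-→d7:H1→d8:-→d9:-→d10:-→d11:-→d12:-→d13:-→d14:-→d15:-→d16:-→d17:-→d18:-→d19:-→d20:-→d21:-→d22:-→d23:-→d24:-→d25:-→d26:-→d27:-→d28:-→d29:-→d30:-→d31:-→d32:H6  best=H6
  + 138.203.91.0/24 (H2) depth=24
  ? 138.0.1.163  path d0:H7→d1:-→d2:-→d3:-→d4:-→d5:-→d6:-→d7:H1→d8:-  best=H1
  + 138.203.91.0/25 (H7) depth=25
  ? 251.22.243.152  path d0:H7→d1:-→d2:-→d3:-→d4:-→d5:-→d6:-→d7:-→d8:H0  best=H0
  + 138.0.0.0/8 (H3) depth=8
  + 251.0.0.0/8 (H0) depth=8
  ? 138.203.91.3  path d0:H7→d1:-→d2:-→d3:-→d4:-→d5:-→d6:-→d7:H1→d8:H3→d9:-→d10:-→d11:-→d12:-→d13:-→d14:-→d15:-→d16:-→d17:-→d18:-→d19:-→d20:-→d21:-→d22:-→d23:-→d24:H2→d25:H7→d26:-→d27:-→d28:-→d29:-→d30:-→d31:-→d32:H6  best=H6

== LOOKUPS ==
["H6","H1","H1","H7","H6","H1","H0","H6"]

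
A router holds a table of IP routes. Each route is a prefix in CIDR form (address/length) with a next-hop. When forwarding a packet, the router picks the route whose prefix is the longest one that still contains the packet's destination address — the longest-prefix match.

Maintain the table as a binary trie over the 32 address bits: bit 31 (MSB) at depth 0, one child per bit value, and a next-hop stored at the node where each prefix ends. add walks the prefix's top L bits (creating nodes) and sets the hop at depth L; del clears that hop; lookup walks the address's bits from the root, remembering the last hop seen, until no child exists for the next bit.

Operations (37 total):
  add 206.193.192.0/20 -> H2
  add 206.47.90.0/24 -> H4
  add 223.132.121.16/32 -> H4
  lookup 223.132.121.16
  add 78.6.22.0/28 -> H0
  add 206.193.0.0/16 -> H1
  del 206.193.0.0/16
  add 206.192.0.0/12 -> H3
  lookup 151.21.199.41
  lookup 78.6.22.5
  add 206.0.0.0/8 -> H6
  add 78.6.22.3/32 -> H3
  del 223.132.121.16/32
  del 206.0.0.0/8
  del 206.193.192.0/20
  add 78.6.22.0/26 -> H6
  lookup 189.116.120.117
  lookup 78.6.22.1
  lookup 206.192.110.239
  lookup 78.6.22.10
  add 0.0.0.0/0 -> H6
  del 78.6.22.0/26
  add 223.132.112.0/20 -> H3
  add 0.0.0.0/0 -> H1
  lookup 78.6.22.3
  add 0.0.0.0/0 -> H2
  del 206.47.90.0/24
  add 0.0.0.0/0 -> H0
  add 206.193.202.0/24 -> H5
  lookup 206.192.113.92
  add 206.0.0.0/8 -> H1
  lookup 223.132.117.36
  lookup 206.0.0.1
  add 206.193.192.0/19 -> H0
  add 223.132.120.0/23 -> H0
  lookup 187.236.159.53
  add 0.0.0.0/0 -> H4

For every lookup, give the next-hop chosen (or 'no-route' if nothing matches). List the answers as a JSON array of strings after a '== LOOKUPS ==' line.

Trace:
  add 206.193.192.0/20 -> H2 at depth 20
  add 206.47.90.0/24 -> H4 at depth 24
  add 223.132.121.16/32 -> H4 at depth 32
  Q 223.132.121.16: descend 11011111100001000111100100010000 ; hops seen [H4] ; pick H4
  add 78.6.22.0/28 -> H0 at depth 28
  add 206.193.0.0/16 -> H1 at depth 16
  - 206.193.0.0/16 clear@16
  add 206.192.0.0/12 -> H3 at depth 12
  Q 151.21.199.41: descend 1 ; hops seen [∅] ; pick no-route
  Q 78.6.22.5: descend 0100111000000110000101100000 ; hops seen [H0] ; pick H0
  add 206.0.0.0/8 -> H6 at depth 8
  add 78.6.22.3/32 -> H3 at depth 32
  - 223.132.121.16/32 clear@32
  - 206.0.0.0/8 clear@8
  - 206.193.192.0/20 clear@20
  add 78.6.22.0/26 -> H6 at depth 26
  Q 189.116.120.117: descend 1 ; hops seen [∅] ; pick no-route
  Q 78.6.22.1: descend 010011100000011000010110000000 ; hops seen [H6,H0] ; pick H0
  Q 206.192.110.239: descend 110011101100000 ; hops seen [H3] ; pick H3
  Q 78.6.22.10: descend 0100111000000110000101100000 ; hops seen [H6,H0] ; pick H0
  add 0.0.0.0/0 -> H6 at depth 0
  - 78.6.22.0/26 clear@26
  add 223.132.112.0/20 -> H3 at depth 20
  add 0.0.0.0/0 -> H1 at depth 0
  Q 78.6.22.3: descend 01001110000001100001011000000011 ; hops seen [H1,H0,H3] ; pick H3
  add 0.0.0.0/0 -> H2 at depth 0
  - 206.47.90.0/24 clear@24
  add 0.0.0.0/0 -> H0 at depth 0
  add 206.193.202.0/24 -> H5 at depth 24
  Q 206.192.113.92: descend 110011101100000 ; hops seen [H0,H3] ; pick H3
  add 206.0.0.0/8 -> H1 at depth 8
  Q 223.132.117.36: descend 11011111100001000111 ; hops seen [H0,H3] ; pick H3
  Q 206.0.0.1: descend 1100111000 ; hops seen [H0,H1] ; pick H1
  add 206.193.192.0/19 -> H0 at depth 19
  add 223.132.120.0/23 -> H0 at depth 23
  Q 187.236.159.53: descend 1 ; hops seen [H0] ; pick H0
  add 0.0.0.0/0 -> H4 at depth 0

== LOOKUPS ==
["H4","no-route","H0","no-route","H0","H3","H0","H3","H3","H3","H1","H0"]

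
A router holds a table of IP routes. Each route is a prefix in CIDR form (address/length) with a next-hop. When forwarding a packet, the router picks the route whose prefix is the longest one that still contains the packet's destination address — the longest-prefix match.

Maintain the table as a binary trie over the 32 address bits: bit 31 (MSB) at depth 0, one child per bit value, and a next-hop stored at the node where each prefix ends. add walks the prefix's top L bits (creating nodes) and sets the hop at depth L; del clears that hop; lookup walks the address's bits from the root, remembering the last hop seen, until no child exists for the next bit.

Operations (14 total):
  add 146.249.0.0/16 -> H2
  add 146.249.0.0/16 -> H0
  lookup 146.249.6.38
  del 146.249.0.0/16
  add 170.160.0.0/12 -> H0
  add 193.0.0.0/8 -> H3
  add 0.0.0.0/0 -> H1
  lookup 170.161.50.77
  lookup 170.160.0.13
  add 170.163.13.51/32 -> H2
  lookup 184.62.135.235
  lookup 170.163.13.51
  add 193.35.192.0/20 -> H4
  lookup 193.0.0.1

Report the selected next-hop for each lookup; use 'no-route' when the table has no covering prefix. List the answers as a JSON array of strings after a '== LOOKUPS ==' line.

Apply in order:
  + 146.249.0.0/16 (H2) depth=16
  + 146.249.0.0/16 (H0) depth=16
  ? 146.249.6.38  path d0:-→d1:-→d2:-→d3:-→d4:-→d5:-→d6:-→d7:-→d8:-→d9:-→d10:-→d11:-→d12:-→d13:-→d14:-→d15:-→d16:H0  best=H0
  - 146.249.0.0/16 clear@16
  + 170.160.0.0/12 (H0) depth=12
  + 193.0.0.0/8 (H3) depth=8
  + 0.0.0.0/0 (H1) depth=0
  ? 170.161.50.77  path d0:H1→d1:-→d2:-→d3:-→d4:-→d5:-→d6:-→d7:-→d8:-→d9:-→d10:-→d11:-→d12:H0  best=H0
  ? 170.160.0.13  path d0:H1→d1:-→d2:-→d3:-→d4:-→d5:-→d6:-→d7:-→d8:-→d9:-→d10:-→d11:-→d12:H0  best=H0
  + 170.163.13.51/32 (H2) depth=32
  ? 184.62.135.235  path d0:H1→d1:-→d2:-→d3:-  best=H1
  ? 170.163.13.51  path d0:H1→d1:-→d2:-→d3:-→d4:-→d5:-→d6:-→d7:-→d8:-→d9:-→d10:-→d11:-→d12:H0→d13:-→d14:-→d15:-→d16:-→d17:-→d18:-→d19:-→d20:-→d21:-→d22:-→d23:-→d24:-→d25:-→d26:-→d27:-→d28:-→d29:-→d30:-→d31:-→d32:H2  best=H2
  + 193.35.192.0/20 (H4) depth=20
  ? 193.0.0.1  path d0:H1→d1:-→d2:-→d3:-→d4:-→d5:-→d6:-→d7:-→d8:H3→d9:-→d10:-  best=H3

== LOOKUPS ==
["H0","H0","H0","H1","H2","H3"]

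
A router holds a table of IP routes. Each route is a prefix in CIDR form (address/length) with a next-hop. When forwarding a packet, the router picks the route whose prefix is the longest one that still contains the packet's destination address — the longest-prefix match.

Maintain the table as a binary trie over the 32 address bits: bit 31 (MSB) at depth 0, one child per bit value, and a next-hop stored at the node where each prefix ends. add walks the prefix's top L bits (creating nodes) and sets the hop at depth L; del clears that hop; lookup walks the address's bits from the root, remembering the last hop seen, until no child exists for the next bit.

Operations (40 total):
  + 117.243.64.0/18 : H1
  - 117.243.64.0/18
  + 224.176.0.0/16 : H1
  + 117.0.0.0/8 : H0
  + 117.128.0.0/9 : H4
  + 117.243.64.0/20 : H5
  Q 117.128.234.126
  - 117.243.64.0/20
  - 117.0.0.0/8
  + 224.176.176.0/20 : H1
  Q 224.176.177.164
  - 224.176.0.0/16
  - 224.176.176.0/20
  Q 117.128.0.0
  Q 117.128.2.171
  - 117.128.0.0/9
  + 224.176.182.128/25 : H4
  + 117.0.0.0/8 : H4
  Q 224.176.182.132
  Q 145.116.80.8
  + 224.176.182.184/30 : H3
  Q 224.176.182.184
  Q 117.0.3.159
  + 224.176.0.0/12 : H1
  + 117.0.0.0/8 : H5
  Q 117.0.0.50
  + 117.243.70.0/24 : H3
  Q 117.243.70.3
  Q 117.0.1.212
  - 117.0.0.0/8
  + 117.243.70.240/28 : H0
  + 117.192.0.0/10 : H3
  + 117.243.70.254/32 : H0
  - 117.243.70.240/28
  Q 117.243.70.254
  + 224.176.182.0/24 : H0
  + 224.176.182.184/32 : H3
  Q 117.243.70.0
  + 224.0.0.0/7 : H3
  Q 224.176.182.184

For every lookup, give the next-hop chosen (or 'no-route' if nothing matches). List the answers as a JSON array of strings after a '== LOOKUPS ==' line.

Process each operation:
  + 117.243.64.0/18 (H1) depth=18
  del 117.243.64.0/18 (clear depth 18)
  + 224.176.0.0/16 (H1) depth=16
  + 117.0.0.0/8 (H0) depth=8
  + 117.128.0.0/9 (H4) depth=9
  + 117.243.64.0/20 (H5) depth=20
  lookup 117.128.234.126: bits 011101011 walk d0:-→d1:-→d2:-→d3:-→d4:-→d5:-→d6:-→d7:-→d8:H0→d9:H4 -> H4
  del 117.243.64.0/20 (clear depth 20)
  del 117.0.0.0/8 (clear depth 8)
  + 224.176.176.0/20 (H1) depth=20
  lookup 224.176.177.164: bits 11100000101100001011 walk d0:-→d1:-→d2:-→d3:-→d4:-→d5:-→d6:-→d7:-→d8:-→d9:-→d10:-→d11:-→d12:-→d13:-→d14:-→d15:-→d16:H1→d17:-→d18:-→d19:-→d20:H1 -> H1
  del 224.176.0.0/16 (clear depth 16)
  del 224.176.176.0/20 (clear depth 20)
  lookup 117.128.0.0: bits 011101011 walk d0:-→d1:-→d2:-→d3:-→d4:-→d5:-→d6:-→d7:-→d8:-→d9:H4 -> H4
  lookup 117.128.2.171: bits 011101011 walk d0:-→d1:-→d2:-→d3:-→d4:-→d5:-→d6:-→d7:-→d8:-→d9:H4 -> H4
  del 117.128.0.0/9 (clear depth 9)
  + 224.176.182.128/25 (H4) depth=25
  + 117.0.0.0/8 (H4) depth=8
  lookup 224.176.182.132: bits 1110000010110000101101101 walk d0:-→d1:-→d2:-→d3:-→d4:-→d5:-→d6:-→d7:-→d8:-→d9:-→d10:-→d11:-→d12:-→d13:-→d14:-→d15:-→d16:-→d17:-→d18:-→d19:-→d20:-→d21:-→d22:-→d23:-→d24:-→d25:H4 -> H4
  lookup 145.116.80.8: bits 1 walk d0:-→d1:- -> no-route
  + 224.176.182.184/30 (H3) depth=30
  lookup 224.176.182.184: bits 111000001011000010110110101110 walk d0:-→d1:-→d2:-→d3:-→d4:-→d5:-→d6:-→d7:-→d8:-→d9:-→d10:-→d11:-→d12:-→d13:-→d14:-→d15:-→d16:-→d17:-→d18:-→d19:-→d20:-→d21:-→d22:-→d23:-→d24:-→d25:H4→d26:-→d27:-→d28:-→d29:-→d30:H3 -> H3
  lookup 117.0.3.159: bits 01110101 walk d0:-→d1:-→d2:-→d3:-→d4:-→d5:-→d6:-→d7:-→d8:H4 -> H4
  + 224.176.0.0/12 (H1) depth=12
  + 117.0.0.0/8 (H5) depth=8
  lookup 117.0.0.50: bits 01110101 walk d0:-→d1:-→d2:-→d3:-→d4:-→d5:-→d6:-→d7:-→d8:H5 -> H5
  + 117.243.70.0/24 (H3) depth=24
  lookup 117.243.70.3: bits 011101011111001101000110 walk d0:-→d1:-→d2:-→d3:-→d4:-→d5:-→d6:-→d7:-→d8:H5→d9:-→d10:-→d11:-→d12:-→d13:-→d14:-→d15:-→d16:-→d17:-→d18:-→d19:-→d20:-→d21:-→d22:-→d23:-→d24:H3 -> H3
  lookup 117.0.1.212: bits 01110101 walk d0:-→d1:-→d2:-→d3:-→d4:-→d5:-→d6:-→d7:-→d8:H5 -> H5
  del 117.0.0.0/8 (clear depth 8)
  + 117.243.70.240/28 (H0) depth=28
  + 117.192.0.0/10 (H3) depth=10
  + 117.243.70.254/32 (H0) depth=32
  del 117.243.70.240/28 (clear depth 28)
  lookup 117.243.70.254: bits 01110101111100110100011011111110 walk d0:-→d1:-→d2:-→d3:-→d4:-→d5:-→d6:-→d7:-→d8:-→d9:-→d10:H3→d11:-→d12:-→d13:-→d14:-→d15:-→d16:-→d17:-→d18:-→d19:-→d20:-→d21:-→d22:-→d23:-→d24:H3→d25:-→d26:-→d27:-→d28:-→d29:-→d30:-→d31:-→d32:H0 -> H0
  + 224.176.182.0/24 (H0) depth=24
  + 224.176.182.184/32 (H3) depth=32
  lookup 117.243.70.0: bits 011101011111001101000110 walk d0:-→d1:-→d2:-→d3:-→d4:-→d5:-→d6:-→d7:-→d8:-→d9:-→d10:H3→d11:-→d12:-→d13:-→d14:-→d15:-→d16:-→d17:-→d18:-→d19:-→d20:-→d21:-→d22:-→d23:-→d24:H3 -> H3
  + 224.0.0.0/7 (H3) depth=7
  lookup 224.176.182.184: bits 11100000101100001011011010111000 walk d0:-→d1:-→d2:-→d3:-→d4:-→d5:-→d6:-→d7:H3→d8:-→d9:-→d10:-→d11:-→d12:H1→d13:-→d14:-→d15:-→d16:-→d17:-→d18:-→d19:-→d20:-→d21:-→d22:-→d23:-→d24:H0→d25:H4→d26:-→d27:-→d28:-→d29:-→d30:H3→d31:-→d32:H3 -> H3

== LOOKUPS ==
["H4","H1","H4","H4","H4","no-route","H3","H4","H5","H3","H5","H0","H3","H3"]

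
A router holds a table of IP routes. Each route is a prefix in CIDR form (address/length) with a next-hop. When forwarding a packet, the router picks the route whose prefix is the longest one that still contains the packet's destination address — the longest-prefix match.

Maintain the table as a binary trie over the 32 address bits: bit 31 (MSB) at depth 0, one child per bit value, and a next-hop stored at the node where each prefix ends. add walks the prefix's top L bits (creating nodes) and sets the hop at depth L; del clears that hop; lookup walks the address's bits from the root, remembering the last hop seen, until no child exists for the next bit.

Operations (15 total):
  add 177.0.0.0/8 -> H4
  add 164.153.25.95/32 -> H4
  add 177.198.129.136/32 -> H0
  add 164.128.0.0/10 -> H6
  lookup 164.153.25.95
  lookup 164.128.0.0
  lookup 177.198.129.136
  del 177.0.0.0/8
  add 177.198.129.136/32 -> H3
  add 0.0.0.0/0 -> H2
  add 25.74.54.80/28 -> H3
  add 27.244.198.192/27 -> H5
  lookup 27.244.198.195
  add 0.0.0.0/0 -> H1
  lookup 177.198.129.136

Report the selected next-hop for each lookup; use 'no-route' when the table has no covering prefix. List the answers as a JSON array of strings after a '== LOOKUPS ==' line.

Process each operation:
  add 177.0.0.0/8 -> H4 at depth 8
  add 164.153.25.95/32 -> H4 at depth 32
  add 177.198.129.136/32 -> H0 at depth 32
  add 164.128.0.0/10 -> H6 at depth 10
  Q 164.153.25.95: descend 10100100100110010001100101011111 ; hops seen [H6,H4] ; pick H4
  Q 164.128.0.0: descend 10100100100 ; hops seen [H6] ; pick H6
  Q 177.198.129.136: descend 10110001110001101000000110001000 ; hops seen [H4,H0] ; pick H0
  - 177.0.0.0/8 clear@8
  add 177.198.129.136/32 -> H3 at depth 32
  add 0.0.0.0/0 -> H2 at depth 0
  add 25.74.54.80/28 -> H3 at depth 28
  add 27.244.198.192/27 -> H5 at depth 27
  Q 27.244.198.195: descend 000110111111010011000110110 ; hops seen [H2,H5] ; pick H5
  add 0.0.0.0/0 -> H1 at depth 0
  Q 177.198.129.136: descend 10110001110001101000000110001000 ; hops seen [H1,H3] ; pick H3

== LOOKUPS ==
["H4","H6","H0","H5","H3"]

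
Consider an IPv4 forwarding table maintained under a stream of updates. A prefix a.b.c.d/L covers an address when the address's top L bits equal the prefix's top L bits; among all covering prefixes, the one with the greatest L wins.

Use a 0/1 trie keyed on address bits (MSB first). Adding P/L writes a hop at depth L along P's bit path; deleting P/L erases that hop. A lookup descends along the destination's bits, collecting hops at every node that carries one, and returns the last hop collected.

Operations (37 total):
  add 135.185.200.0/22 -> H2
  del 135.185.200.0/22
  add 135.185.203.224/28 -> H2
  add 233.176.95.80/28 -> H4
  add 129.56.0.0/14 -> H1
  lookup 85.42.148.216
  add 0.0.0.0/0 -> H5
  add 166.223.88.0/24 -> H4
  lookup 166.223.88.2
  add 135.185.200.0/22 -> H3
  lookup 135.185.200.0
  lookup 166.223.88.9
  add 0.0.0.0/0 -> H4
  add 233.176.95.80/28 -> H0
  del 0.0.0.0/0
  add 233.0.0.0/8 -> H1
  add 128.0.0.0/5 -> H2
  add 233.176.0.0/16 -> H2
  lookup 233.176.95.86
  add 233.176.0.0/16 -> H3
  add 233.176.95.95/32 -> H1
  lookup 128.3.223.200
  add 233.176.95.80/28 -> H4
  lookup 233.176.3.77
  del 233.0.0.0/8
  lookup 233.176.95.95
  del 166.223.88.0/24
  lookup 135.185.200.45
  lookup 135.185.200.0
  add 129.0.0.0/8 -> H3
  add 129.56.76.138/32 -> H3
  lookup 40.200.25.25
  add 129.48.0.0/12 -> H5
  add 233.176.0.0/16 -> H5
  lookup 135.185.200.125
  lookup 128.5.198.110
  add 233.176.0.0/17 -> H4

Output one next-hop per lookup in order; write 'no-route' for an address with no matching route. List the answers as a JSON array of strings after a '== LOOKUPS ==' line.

Apply in order:
  add 135.185.200.0/22 -> H2 at depth 22
  del 135.185.200.0/22 (clear depth 22)
  add 135.185.203.224/28 -> H2 at depth 28
  add 233.176.95.80/28 -> H4 at depth 28
  add 129.56.0.0/14 -> H1 at depth 14
  lookup 85.42.148.216: bits ε walk d0:- -> no-route
  add 0.0.0.0/0 -> H5 at depth 0
  add 166.223.88.0/24 -> H4 at depth 24
  lookup 166.223.88.2: bits 101001101101111101011000 walk d0:H5→d1:-→d2:-→d3:-→d4:-→d5:-→d6:-→d7:-→d8:-→d9:-→d10:-→d11:-→d12:-→d13:-→d14:-→d15:-→d16:-→d17:-→d18:-→d19:-→d20:-→d21:-→d22:-→d23:-→d24:H4 -> H4
  add 135.185.200.0/22 -> H3 at depth 22
  lookup 135.185.200.0: bits 1000011110111001110010 walk d0:H5→d1:-→d2:-→d3:-→d4:-→d5:-→d6:-→d7:-→d8:-→d9:-→d10:-→d11:-→d12:-→d13:-→d14:-→d15:-→d16:-→d17:-→d18:-→d19:-→d20:-→d21:-→d22:H3 -> H3
  lookup 166.223.88.9: bits 101001101101111101011000 walk d0:H5→d1:-→d2:-→d3:-→d4:-→d5:-→d6:-→d7:-→d8:-→d9:-→d10:-→d11:-→d12:-→d13:-→d14:-→d15:-→d16:-→d17:-→d18:-→d19:-→d20:-→d21:-→d22:-→d23:-→d24:H4 -> H4
  add 0.0.0.0/0 -> H4 at depth 0
  add 233.176.95.80/28 -> H0 at depth 28
  del 0.0.0.0/0 (clear depth 0)
  add 233.0.0.0/8 -> H1 at depth 8
  add 128.0.0.0/5 -> H2 at depth 5
  add 233.176.0.0/16 -> H2 at depth 16
  lookup 233.176.95.86: bits 1110100110110000010111110101 walk d0:-→d1:-→d2:-→d3:-→d4:-→d5:-→d6:-→d7:-→d8:H1→d9:-→d10:-→d11:-→d12:-→d13:-→d14:-→d15:-→d16:H2→d17:-→d18:-→d19:-→d20:-→d21:-→d22:-→d23:-→d24:-→d25:-→d26:-→d27:-→d28:H0 -> H0
  add 233.176.0.0/16 -> H3 at depth 16
  add 233.176.95.95/32 -> H1 at depth 32
  lookup 128.3.223.200: bits 1000000 walk d0:-→d1:-→d2:-→d3:-→d4:-→d5:H2→d6:-→d7:- -> H2
  add 233.176.95.80/28 -> H4 at depth 28
  lookup 233.176.3.77: bits 11101001101100000 walk d0:-→d1:-→d2:-→d3:-→d4:-→d5:-→d6:-→d7:-→d8:H1→d9:-→d10:-→d11:-→d12:-→d13:-→d14:-→d15:-→d16:H3→d17:- -> H3
  del 233.0.0.0/8 (clear depth 8)
  lookup 233.176.95.95: bits 11101001101100000101111101011111 walk d0:-→d1:-→d2:-→d3:-→d4:-→d5:-→d6:-→d7:-→d8:-→d9:-→d10:-→d11:-→d12:-→d13:-→d14:-→d15:-→d16:H3→d17:-→d18:-→d19:-→d20:-→d21:-→d22:-→d23:-→d24:-→d25:-→d26:-→d27:-→d28:H4→d29:-→d30:-→d31:-→d32:H1 -> H1
  del 166.223.88.0/24 (clear depth 24)
  lookup 135.185.200.45: bits 1000011110111001110010 walk d0:-→d1:-→d2:-→d3:-→d4:-→d5:H2→d6:-→d7:-→d8:-→d9:-→d10:-→d11:-→d12:-→d13:-→d14:-→d15:-→d16:-→d17:-→d18:-→d19:-→d20:-→d21:-→d22:H3 -> H3
  lookup 135.185.200.0: bits 1000011110111001110010 walk d0:-→d1:-→d2:-→d3:-→d4:-→d5:H2→d6:-→d7:-→d8:-→d9:-→d10:-→d11:-→d12:-→d13:-→d14:-→d15:-→d16:-→d17:-→d18:-→d19:-→d20:-→d21:-→d22:H3 -> H3
  add 129.0.0.0/8 -> H3 at depth 8
  add 129.56.76.138/32 -> H3 at depth 32
  lookup 40.200.25.25: bits ε walk d0:- -> no-route
  add 129.48.0.0/12 -> H5 at depth 12
  add 233.176.0.0/16 -> H5 at depth 16
  lookup 135.185.200.125: bits 1000011110111001110010 walk d0:-→d1:-→d2:-→d3:-→d4:-→d5:H2→d6:-→d7:-→d8:-→d9:-→d10:-→d11:-→d12:-→d13:-→d14:-→d15:-→d16:-→d17:-→d18:-→d19:-→d20:-→d21:-→d22:H3 -> H3
  lookup 128.5.198.110: bits 1000000 walk d0:-→d1:-→d2:-→d3:-→d4:-→d5:H2→d6:-→d7:- -> H2
  add 233.176.0.0/17 -> H4 at depth 17

== LOOKUPS ==
["no-route","H4","H3","H4","H0","H2","H3","H1","H3","H3","no-route","H3","H2"]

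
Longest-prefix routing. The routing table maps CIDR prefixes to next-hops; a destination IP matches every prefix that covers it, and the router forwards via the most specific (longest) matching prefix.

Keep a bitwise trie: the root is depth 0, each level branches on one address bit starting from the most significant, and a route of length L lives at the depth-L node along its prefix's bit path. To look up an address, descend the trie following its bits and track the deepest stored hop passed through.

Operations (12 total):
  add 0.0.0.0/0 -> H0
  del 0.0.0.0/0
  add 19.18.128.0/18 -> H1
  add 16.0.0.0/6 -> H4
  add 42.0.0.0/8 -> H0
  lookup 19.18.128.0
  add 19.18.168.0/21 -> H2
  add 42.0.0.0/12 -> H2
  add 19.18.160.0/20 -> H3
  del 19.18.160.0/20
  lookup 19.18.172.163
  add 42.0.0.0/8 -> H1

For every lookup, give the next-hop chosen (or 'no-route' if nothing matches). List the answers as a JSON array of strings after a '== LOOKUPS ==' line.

Apply in order:
  add 0.0.0.0/0 -> H0 at depth 0
  del 0.0.0.0/0 (clear depth 0)
  add 19.18.128.0/18 -> H1 at depth 18
  add 16.0.0.0/6 -> H4 at depth 6
  add 42.0.0.0/8 -> H0 at depth 8
  Q 19.18.128.0: descend 000100110001001010 ; hops seen [H4,H1] ; pick H1
  add 19.18.168.0/21 -> H2 at depth 21
  add 42.0.0.0/12 -> H2 at depth 12
  add 19.18.160.0/20 -> H3 at depth 20
  del 19.18.160.0/20 (clear depth 20)
  Q 19.18.172.163: descend 000100110001001010101 ; hops seen [H4,H1,H2] ; pick H2
  add 42.0.0.0/8 -> H1 at depth 8

== LOOKUPS ==
["H1","H2"]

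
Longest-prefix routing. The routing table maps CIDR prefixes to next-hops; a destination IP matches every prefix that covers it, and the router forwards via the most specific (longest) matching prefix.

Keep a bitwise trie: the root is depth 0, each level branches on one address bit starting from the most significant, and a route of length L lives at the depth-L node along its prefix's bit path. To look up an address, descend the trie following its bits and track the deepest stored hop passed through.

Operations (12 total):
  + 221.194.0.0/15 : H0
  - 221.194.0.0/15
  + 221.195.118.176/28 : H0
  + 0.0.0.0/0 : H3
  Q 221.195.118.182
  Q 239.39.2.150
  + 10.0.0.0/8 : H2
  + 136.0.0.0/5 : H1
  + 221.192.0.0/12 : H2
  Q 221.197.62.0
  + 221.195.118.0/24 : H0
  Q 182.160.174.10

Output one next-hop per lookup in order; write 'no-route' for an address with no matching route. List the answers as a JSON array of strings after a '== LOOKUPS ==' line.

Apply in order:
  + 221.194.0.0/15 (H0) depth=15
  del 221.194.0.0/15 (clear depth 15)
  + 221.195.118.176/28 (H0) depth=28
  + 0.0.0.0/0 (H3) depth=0
  lookup 221.195.118.182: bits 1101110111000011011101101011 walk d0:H3→d1:-→d2:-→d3:-→d4:-→d5:-→d6:-→d7:-→d8:-→d9:-→d10:-→d11:-→d12:-→d13:-→d14:-→d15:-→d16:-→d17:-→d18:-→d19:-→d20:-→d21:-→d22:-→d23:-→d24:-→d25:-→d26:-→d27:-→d28:H0 -> H0
  lookup 239.39.2.150: bits 11 walk d0:H3→d1:-→d2:- -> H3
  + 10.0.0.0/8 (H2) depth=8
  + 136.0.0.0/5 (H1) depth=5
  + 221.192.0.0/12 (H2) depth=12
  lookup 221.197.62.0: bits 1101110111000 walk d0:H3→d1:-→d2:-→d3:-→d4:-→d5:-→d6:-→d7:-→d8:-→d9:-→d10:-→d11:-→d12:H2→d13:- -> H2
  + 221.195.118.0/24 (H0) depth=24
  lookup 182.160.174.10: bits 10 walk d0:H3→d1:-→d2:- -> H3

== LOOKUPS ==
["H0","H3","H2","H3"]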